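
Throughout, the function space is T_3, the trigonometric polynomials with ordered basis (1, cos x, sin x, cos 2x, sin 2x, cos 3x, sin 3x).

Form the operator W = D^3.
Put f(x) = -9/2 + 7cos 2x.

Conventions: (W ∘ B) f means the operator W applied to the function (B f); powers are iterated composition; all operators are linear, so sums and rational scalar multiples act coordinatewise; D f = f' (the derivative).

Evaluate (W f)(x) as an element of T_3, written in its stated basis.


D f = -14sin 2x
D D f = -28cos 2x
D D D f = 56sin 2x

g(x) = 56sin 2x


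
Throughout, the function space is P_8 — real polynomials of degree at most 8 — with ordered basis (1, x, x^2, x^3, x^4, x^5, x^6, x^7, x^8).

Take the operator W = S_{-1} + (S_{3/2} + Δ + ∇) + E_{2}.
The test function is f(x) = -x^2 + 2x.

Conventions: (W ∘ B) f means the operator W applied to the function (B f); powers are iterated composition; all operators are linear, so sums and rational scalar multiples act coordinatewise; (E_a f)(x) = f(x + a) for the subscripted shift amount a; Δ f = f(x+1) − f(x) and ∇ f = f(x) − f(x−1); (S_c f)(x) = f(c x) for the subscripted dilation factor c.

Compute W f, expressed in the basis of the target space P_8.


S_{-1} f = -x^2 - 2x
S_{3/2} f = -(9/4)x^2 + 3x
Δ f = -2x + 1
∇ f = -2x + 3
(S_{3/2} + Δ + ∇) f = -(9/4)x^2 - x + 4
E_{2} f = -x^2 - 2x
(S_{-1} + (S_{3/2} + Δ + ∇) + E_{2}) f = -(17/4)x^2 - 5x + 4

the result is g(x) = -(17/4)x^2 - 5x + 4


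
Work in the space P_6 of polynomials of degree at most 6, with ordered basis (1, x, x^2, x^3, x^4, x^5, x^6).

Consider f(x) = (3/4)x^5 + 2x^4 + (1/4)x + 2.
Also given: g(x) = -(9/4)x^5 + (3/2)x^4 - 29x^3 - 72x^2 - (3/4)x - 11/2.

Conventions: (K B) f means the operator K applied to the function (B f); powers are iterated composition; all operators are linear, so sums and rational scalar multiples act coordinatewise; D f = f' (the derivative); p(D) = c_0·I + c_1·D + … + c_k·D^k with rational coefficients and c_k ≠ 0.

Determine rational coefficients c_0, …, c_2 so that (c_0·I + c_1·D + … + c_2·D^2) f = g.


D^0 f = (3/4)x^5 + 2x^4 + (1/4)x + 2
D^1 f = (15/4)x^4 + 8x^3 + 1/4
D^2 f = 15x^3 + 24x^2
matching coefficients of g against c_0 f + c_1 Df + … from the top degree down determines the c_i
solution: c_0 = -3, c_1 = 2, c_2 = -3

p(D) = -3·I + 2·D − 3·D^2, i.e. c_0 = -3, c_1 = 2, c_2 = -3


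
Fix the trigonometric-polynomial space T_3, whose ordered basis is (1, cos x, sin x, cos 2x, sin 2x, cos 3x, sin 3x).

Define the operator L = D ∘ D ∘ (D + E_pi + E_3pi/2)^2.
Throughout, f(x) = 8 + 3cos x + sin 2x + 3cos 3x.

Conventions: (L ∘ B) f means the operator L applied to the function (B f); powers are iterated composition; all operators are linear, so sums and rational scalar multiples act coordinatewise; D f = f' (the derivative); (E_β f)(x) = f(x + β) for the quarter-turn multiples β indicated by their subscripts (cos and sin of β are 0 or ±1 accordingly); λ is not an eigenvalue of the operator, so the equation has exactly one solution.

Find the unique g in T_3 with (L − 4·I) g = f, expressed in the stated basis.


write g with unknown coordinates in the stated basis and equate coefficients in (L − 4·I) g = f
solving from the highest basis element down gives g = -2 - (3/5)cos x + (1/12)sin 2x + (393/22345)cos 3x + (216/22345)sin 3x
check: L g = (3/5)cos x + (4/3)sin 2x + (68607/22345)cos 3x + (864/22345)sin 3x
so L g − 4·g = 8 + 3cos x + sin 2x + 3cos 3x = f ✓

the result is g(x) = -2 - (3/5)cos x + (1/12)sin 2x + (393/22345)cos 3x + (216/22345)sin 3x


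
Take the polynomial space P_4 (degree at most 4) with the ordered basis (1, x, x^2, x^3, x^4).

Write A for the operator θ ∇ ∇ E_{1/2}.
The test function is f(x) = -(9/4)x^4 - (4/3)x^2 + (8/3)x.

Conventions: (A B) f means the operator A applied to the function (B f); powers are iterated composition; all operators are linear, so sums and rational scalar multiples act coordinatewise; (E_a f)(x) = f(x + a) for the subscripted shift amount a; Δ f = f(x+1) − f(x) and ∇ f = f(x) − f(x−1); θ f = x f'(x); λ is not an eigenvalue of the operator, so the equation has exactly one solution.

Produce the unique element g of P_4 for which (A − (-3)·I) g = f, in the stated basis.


g(x) = -(3/4)x^4 + (50/9)x^2 - (19/9)x

write g with unknown coordinates in the stated basis and equate coefficients in (A − (-3)·I) g = f
solving from the highest basis element down gives g = -(3/4)x^4 + (50/9)x^2 - (19/9)x
check: A g = -18x^2 + 9x
so A g − (-3)·g = -(9/4)x^4 - (4/3)x^2 + (8/3)x = f ✓


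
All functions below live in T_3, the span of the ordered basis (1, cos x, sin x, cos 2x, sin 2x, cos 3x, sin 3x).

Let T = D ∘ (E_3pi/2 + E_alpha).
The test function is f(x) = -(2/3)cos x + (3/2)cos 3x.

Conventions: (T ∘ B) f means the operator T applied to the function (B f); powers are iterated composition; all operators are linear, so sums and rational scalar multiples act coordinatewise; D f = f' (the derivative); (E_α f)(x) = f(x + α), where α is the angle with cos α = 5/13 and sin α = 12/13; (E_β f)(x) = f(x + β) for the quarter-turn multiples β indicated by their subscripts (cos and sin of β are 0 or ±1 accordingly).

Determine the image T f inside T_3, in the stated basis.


E_3pi/2 f = -(2/3)sin x - (3/2)sin 3x
E_alpha f = -(10/39)cos x + (8/13)sin x - (6105/4394)cos 3x + (1242/2197)sin 3x
(E_3pi/2 + E_alpha) f = -(10/39)cos x - (2/39)sin x - (6105/4394)cos 3x - (4107/4394)sin 3x
D (E_3pi/2 + E_alpha) f = -(2/39)cos x + (10/39)sin x - (12321/4394)cos 3x + (18315/4394)sin 3x

the result is g(x) = -(2/39)cos x + (10/39)sin x - (12321/4394)cos 3x + (18315/4394)sin 3x


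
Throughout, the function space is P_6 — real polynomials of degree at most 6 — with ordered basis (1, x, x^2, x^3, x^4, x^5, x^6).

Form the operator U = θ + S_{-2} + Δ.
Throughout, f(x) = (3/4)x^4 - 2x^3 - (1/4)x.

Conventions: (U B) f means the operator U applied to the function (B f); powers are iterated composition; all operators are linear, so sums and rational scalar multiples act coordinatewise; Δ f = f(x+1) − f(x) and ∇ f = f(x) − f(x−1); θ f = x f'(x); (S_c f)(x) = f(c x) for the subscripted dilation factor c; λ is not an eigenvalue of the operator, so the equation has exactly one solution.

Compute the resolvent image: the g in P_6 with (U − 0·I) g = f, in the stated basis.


the image equals g(x) = (3/80)x^4 + (43/100)x^3 - (101/400)x^2 + (237/200)x - 7/5

write g with unknown coordinates in the stated basis and equate coefficients in (U − 0·I) g = f
solving from the highest basis element down gives g = (3/80)x^4 + (43/100)x^3 - (101/400)x^2 + (237/200)x - 7/5
check: U g = (3/4)x^4 - 2x^3 - (1/4)x
so U g − 0·g = (3/4)x^4 - 2x^3 - (1/4)x = f ✓


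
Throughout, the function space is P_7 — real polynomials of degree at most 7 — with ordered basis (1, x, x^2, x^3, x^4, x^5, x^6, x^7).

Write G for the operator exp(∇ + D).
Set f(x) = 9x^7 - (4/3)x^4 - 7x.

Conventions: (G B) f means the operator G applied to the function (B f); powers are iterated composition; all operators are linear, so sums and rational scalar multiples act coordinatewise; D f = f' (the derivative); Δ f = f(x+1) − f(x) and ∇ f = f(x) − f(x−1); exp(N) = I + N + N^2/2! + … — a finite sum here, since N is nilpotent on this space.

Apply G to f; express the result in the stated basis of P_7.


order-1 term: 126x^6 - 189x^5 + 315x^4 - (977/3)x^3 + 197x^2 - (205/3)x - 11/3
order-2 term: 756x^5 - 1890x^4 + 3465x^3 - 3812x^2 + 2363x - 1934/3
order-3 term: 2520x^4 - 7560x^3 + 13230x^2 - (36983/3)x + 4883
order-4 term: 5040x^3 - 15120x^2 + 21420x - 35974/3
order-5 term: 6048x^2 - 15120x + 12600
order-6 term: 4032x - 6048
order-7 term: 1152
the series for exp(∇ + D) f terminates at order 7
exp(∇ + D) f = 9x^7 + 126x^6 + 567x^5 + (2831/3)x^4 + (1858/3)x^3 + 543x^2 + 292x - 158/3

the result is g(x) = 9x^7 + 126x^6 + 567x^5 + (2831/3)x^4 + (1858/3)x^3 + 543x^2 + 292x - 158/3


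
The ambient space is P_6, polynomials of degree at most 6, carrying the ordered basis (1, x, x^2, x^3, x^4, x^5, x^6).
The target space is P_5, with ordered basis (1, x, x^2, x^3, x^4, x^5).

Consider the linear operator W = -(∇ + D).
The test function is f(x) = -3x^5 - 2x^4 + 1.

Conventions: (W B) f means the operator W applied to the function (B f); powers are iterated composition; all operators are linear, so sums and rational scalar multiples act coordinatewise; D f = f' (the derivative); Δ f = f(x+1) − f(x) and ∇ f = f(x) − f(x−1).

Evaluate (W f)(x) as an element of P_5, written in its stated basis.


∇ f = -15x^4 + 22x^3 - 18x^2 + 7x - 1
D f = -15x^4 - 8x^3
(∇ + D) f = -30x^4 + 14x^3 - 18x^2 + 7x - 1
(-(∇ + D)) f = 30x^4 - 14x^3 + 18x^2 - 7x + 1

g(x) = 30x^4 - 14x^3 + 18x^2 - 7x + 1


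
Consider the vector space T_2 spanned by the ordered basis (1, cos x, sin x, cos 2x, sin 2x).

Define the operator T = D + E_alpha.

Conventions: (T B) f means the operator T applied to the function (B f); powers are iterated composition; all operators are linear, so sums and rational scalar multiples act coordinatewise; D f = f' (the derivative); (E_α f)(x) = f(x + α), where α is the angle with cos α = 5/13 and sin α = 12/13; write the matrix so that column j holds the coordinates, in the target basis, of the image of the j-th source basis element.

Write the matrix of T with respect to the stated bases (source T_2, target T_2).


the matrix is [[1, 0, 0, 0, 0]; [0, 5/13, 25/13, 0, 0]; [0, -25/13, 5/13, 0, 0]; [0, 0, 0, -119/169, 458/169]; [0, 0, 0, -458/169, -119/169]] (rows listed top to bottom)

image of 1: 1
image of cos x: (5/13)cos x - (25/13)sin x
image of sin x: (25/13)cos x + (5/13)sin x
image of cos 2x: -(119/169)cos 2x - (458/169)sin 2x
image of sin 2x: (458/169)cos 2x - (119/169)sin 2x
each image's coordinates form column j of the matrix


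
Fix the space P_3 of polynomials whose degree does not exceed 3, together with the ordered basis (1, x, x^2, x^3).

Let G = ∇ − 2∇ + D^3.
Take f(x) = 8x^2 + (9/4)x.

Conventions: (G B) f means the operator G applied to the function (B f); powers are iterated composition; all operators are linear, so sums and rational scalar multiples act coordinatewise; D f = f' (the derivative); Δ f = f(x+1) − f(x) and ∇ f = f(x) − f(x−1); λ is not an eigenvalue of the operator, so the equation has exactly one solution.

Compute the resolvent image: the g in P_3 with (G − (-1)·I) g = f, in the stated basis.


write g with unknown coordinates in the stated basis and equate coefficients in (G − (-1)·I) g = f
solving from the highest basis element down gives g = 8x^2 + (73/4)x + 41/4
check: G g = -16x - 41/4
so G g − (-1)·g = 8x^2 + (9/4)x = f ✓

the image equals g(x) = 8x^2 + (73/4)x + 41/4


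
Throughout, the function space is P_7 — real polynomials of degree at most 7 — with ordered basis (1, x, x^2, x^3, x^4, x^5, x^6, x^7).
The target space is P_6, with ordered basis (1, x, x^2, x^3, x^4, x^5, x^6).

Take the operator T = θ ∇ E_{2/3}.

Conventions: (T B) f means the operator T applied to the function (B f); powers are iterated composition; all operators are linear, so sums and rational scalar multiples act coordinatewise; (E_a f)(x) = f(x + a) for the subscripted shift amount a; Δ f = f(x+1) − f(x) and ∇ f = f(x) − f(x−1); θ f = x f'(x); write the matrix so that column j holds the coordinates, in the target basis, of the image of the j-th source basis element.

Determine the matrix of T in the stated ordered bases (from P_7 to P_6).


the matrix is [[0, 0, 0, 0, 0, 0, 0, 0]; [0, 0, 2, 1, 4/3, 25/27, 22/27, 49/81]; [0, 0, 0, 6, 4, 20/3, 50/9, 154/27]; [0, 0, 0, 0, 12, 10, 20, 175/9]; [0, 0, 0, 0, 0, 20, 20, 140/3]; [0, 0, 0, 0, 0, 0, 30, 35]; [0, 0, 0, 0, 0, 0, 0, 42]] (rows listed top to bottom)

image of 1: 0
image of x: 0
image of x^2: 2x
image of x^3: 6x^2 + x
image of x^4: 12x^3 + 4x^2 + (4/3)x
image of x^5: 20x^4 + 10x^3 + (20/3)x^2 + (25/27)x
image of x^6: 30x^5 + 20x^4 + 20x^3 + (50/9)x^2 + (22/27)x
image of x^7: 42x^6 + 35x^5 + (140/3)x^4 + (175/9)x^3 + (154/27)x^2 + (49/81)x
each image's coordinates form column j of the matrix


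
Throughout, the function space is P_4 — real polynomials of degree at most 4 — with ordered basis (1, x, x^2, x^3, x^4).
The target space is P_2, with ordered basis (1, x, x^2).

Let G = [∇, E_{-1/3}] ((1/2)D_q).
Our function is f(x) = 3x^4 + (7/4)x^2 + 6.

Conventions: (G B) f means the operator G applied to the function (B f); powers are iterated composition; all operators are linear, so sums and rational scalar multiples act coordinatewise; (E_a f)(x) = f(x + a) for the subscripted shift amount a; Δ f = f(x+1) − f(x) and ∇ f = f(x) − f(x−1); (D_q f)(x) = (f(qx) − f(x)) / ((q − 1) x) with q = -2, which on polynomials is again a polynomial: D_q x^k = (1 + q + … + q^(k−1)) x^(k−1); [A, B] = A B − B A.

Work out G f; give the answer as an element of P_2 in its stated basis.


D_q f = -15x^3 - (7/4)x
((1/2)D_q) f = -(15/2)x^3 - (7/8)x
E_{-1/3} ((1/2)D_q) f = -(15/2)x^3 + (15/2)x^2 - (27/8)x + 41/72
∇ E_{-1/3} ((1/2)D_q) f = -(45/2)x^2 + (75/2)x - 147/8
∇ ((1/2)D_q) f = -(45/2)x^2 + (45/2)x - 67/8
E_{-1/3} ∇ ((1/2)D_q) f = -(45/2)x^2 + (75/2)x - 147/8
[∇, E_{-1/3}] ((1/2)D_q) f = 0

the result is g(x) = 0


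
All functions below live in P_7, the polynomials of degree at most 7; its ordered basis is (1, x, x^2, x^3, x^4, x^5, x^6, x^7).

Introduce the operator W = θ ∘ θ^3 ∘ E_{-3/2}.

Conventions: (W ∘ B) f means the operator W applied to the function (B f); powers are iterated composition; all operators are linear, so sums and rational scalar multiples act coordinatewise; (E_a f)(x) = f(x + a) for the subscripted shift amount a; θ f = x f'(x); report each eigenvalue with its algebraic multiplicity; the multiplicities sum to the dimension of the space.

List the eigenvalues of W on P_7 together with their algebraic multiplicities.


λ = 0 (multiplicity 1), λ = 1 (multiplicity 1), λ = 16 (multiplicity 1), λ = 81 (multiplicity 1), λ = 256 (multiplicity 1), λ = 625 (multiplicity 1), λ = 1296 (multiplicity 1), λ = 2401 (multiplicity 1)

image of 1: 0
image of x: x
image of x^2: 16x^2 - 3x
image of x^3: 81x^3 - 72x^2 + (27/4)x
image of x^4: 256x^4 - 486x^3 + 216x^2 - (27/2)x
image of x^5: 625x^5 - 1920x^4 + (3645/2)x^3 - 540x^2 + (405/16)x
image of x^6: 1296x^6 - 5625x^5 + 8640x^4 - (10935/2)x^3 + 1215x^2 - (729/16)x
image of x^7: 2401x^7 - 13608x^6 + (118125/4)x^5 - 30240x^4 + (229635/16)x^3 - (5103/2)x^2 + (5103/64)x
the matrix is upper triangular; its diagonal is (0, 1, 16, 81, 256, 625, 1296, 2401)
for a triangular matrix the eigenvalues are the diagonal entries, with algebraic multiplicity their repetition count


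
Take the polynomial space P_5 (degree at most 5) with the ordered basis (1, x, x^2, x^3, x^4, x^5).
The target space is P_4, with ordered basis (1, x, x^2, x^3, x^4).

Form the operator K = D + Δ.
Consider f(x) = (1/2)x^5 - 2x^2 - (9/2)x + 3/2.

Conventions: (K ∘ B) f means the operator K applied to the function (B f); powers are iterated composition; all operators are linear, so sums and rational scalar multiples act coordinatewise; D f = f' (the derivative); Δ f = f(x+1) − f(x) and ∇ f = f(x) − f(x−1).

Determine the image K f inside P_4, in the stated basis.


D f = (5/2)x^4 - 4x - 9/2
Δ f = (5/2)x^4 + 5x^3 + 5x^2 - (3/2)x - 6
(D + Δ) f = 5x^4 + 5x^3 + 5x^2 - (11/2)x - 21/2

the image equals g(x) = 5x^4 + 5x^3 + 5x^2 - (11/2)x - 21/2


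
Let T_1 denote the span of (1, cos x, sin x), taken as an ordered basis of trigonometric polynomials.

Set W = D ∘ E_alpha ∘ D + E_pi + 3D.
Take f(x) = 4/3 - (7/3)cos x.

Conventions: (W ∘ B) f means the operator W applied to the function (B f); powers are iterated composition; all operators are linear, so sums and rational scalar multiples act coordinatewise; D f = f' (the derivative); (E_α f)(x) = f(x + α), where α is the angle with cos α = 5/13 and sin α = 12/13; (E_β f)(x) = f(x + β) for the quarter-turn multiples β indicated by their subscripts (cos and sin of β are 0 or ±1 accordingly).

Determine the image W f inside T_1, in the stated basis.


the image equals g(x) = 4/3 + (42/13)cos x + (63/13)sin x

D f = (7/3)sin x
E_alpha D f = (28/13)cos x + (35/39)sin x
D E_alpha D f = (35/39)cos x - (28/13)sin x
E_pi f = 4/3 + (7/3)cos x
D f = (7/3)sin x
(3D) f = 7sin x
(D ∘ E_alpha ∘ D + E_pi + 3D) f = 4/3 + (42/13)cos x + (63/13)sin x


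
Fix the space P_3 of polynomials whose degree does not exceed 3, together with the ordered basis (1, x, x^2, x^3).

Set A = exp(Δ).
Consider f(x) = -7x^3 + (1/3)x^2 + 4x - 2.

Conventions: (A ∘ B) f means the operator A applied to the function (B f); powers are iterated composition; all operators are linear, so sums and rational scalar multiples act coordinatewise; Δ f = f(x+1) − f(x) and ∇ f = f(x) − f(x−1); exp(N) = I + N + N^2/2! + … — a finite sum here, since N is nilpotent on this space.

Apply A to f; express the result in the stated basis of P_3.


order-1 term: -21x^2 - (61/3)x - 8/3
order-2 term: -21x - 62/3
order-3 term: -7
the series for exp(Δ) f terminates at order 3
exp(Δ) f = -7x^3 - (62/3)x^2 - (112/3)x - 97/3

the result is g(x) = -7x^3 - (62/3)x^2 - (112/3)x - 97/3


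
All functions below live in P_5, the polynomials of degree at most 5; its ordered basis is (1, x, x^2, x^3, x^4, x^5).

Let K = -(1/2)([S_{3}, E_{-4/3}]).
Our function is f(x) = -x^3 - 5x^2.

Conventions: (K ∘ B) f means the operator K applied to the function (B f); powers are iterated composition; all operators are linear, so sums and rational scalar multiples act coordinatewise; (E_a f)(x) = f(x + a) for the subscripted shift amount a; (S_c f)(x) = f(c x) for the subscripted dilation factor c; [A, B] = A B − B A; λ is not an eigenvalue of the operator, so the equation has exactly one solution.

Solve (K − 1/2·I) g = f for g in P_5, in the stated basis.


write g with unknown coordinates in the stated basis and equate coefficients in (K − 1/2·I) g = f
solving from the highest basis element down gives g = 2x^3 - 134x^2 + 2400x - 227584/27
check: K g = -72x^2 + 1200x - 113792/27
so K g − 1/2·g = -x^3 - 5x^2 = f ✓

the image equals g(x) = 2x^3 - 134x^2 + 2400x - 227584/27


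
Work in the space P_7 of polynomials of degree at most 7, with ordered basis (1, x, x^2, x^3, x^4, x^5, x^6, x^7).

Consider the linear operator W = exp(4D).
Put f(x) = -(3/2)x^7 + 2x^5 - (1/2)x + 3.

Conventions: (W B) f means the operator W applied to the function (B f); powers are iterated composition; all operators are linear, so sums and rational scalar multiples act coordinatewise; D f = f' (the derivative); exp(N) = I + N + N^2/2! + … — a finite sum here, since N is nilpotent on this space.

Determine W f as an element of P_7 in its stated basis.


the result is g(x) = -(3/2)x^7 - 42x^6 - 502x^5 - 3320x^4 - 13120x^3 - 30976x^2 - (80897/2)x - 22527

order-1 term: -42x^6 + 40x^4 - 2
order-2 term: -504x^5 + 320x^3
order-3 term: -3360x^4 + 1280x^2
order-4 term: -13440x^3 + 2560x
order-5 term: -32256x^2 + 2048
order-6 term: -43008x
order-7 term: -24576
the series for exp(4D) f terminates at order 7
exp(4D) f = -(3/2)x^7 - 42x^6 - 502x^5 - 3320x^4 - 13120x^3 - 30976x^2 - (80897/2)x - 22527


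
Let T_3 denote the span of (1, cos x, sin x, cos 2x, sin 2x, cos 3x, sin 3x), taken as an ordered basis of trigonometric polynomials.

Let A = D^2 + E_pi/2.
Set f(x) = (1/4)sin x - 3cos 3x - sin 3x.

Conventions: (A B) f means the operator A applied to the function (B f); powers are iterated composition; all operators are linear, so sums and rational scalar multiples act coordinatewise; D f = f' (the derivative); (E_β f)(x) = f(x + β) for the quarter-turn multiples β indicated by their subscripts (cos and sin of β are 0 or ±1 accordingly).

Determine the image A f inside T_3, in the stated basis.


g(x) = (1/4)cos x - (1/4)sin x + 28cos 3x + 6sin 3x

D f = (1/4)cos x - 3cos 3x + 9sin 3x
D D f = -(1/4)sin x + 27cos 3x + 9sin 3x
E_pi/2 f = (1/4)cos x + cos 3x - 3sin 3x
(D^2 + E_pi/2) f = (1/4)cos x - (1/4)sin x + 28cos 3x + 6sin 3x


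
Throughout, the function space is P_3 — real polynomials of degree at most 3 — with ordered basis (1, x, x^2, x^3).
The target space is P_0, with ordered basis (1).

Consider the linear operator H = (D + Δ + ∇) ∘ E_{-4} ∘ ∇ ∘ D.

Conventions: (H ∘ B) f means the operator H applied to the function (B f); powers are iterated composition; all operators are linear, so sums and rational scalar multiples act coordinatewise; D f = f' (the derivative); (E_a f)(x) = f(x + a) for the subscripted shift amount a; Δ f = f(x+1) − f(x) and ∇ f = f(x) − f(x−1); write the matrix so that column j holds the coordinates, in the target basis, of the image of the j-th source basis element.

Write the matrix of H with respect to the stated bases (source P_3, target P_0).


the matrix is [[0, 0, 0, 18]] (rows listed top to bottom)

image of 1: 0
image of x: 0
image of x^2: 0
image of x^3: 18
each image's coordinates form column j of the matrix


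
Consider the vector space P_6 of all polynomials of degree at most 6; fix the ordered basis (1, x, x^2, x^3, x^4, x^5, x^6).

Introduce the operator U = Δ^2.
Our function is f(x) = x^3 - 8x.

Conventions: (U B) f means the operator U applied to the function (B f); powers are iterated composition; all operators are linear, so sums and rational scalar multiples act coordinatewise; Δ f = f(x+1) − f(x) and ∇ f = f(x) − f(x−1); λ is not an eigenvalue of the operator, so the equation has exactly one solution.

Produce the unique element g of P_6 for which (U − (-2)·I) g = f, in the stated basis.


write g with unknown coordinates in the stated basis and equate coefficients in (U − (-2)·I) g = f
solving from the highest basis element down gives g = (1/2)x^3 - (11/2)x - 3/2
check: U g = 3x + 3
so U g − (-2)·g = x^3 - 8x = f ✓

the image equals g(x) = (1/2)x^3 - (11/2)x - 3/2


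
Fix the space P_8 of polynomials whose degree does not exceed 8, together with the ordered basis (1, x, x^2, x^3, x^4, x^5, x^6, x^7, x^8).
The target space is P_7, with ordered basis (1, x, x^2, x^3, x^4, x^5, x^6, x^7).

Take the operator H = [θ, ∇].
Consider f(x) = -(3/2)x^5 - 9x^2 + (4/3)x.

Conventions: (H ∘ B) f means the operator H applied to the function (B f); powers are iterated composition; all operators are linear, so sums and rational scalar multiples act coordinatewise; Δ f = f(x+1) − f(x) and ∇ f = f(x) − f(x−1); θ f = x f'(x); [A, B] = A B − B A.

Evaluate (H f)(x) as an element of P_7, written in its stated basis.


∇ f = -(15/2)x^4 + 15x^3 - 15x^2 - (21/2)x + 53/6
θ ∇ f = -30x^4 + 45x^3 - 30x^2 - (21/2)x
θ f = -(15/2)x^5 - 18x^2 + (4/3)x
∇ θ f = -(75/2)x^4 + 75x^3 - 75x^2 + (3/2)x + 71/6
[θ, ∇] f = (15/2)x^4 - 30x^3 + 45x^2 - 12x - 71/6

g(x) = (15/2)x^4 - 30x^3 + 45x^2 - 12x - 71/6


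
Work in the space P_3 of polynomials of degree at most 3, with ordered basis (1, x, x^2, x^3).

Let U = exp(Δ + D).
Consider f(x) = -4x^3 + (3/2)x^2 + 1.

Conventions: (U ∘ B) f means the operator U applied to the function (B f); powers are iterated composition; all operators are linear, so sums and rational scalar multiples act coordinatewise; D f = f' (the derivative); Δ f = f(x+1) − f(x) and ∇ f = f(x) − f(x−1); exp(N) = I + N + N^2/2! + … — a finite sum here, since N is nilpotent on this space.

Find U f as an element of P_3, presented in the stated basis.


the result is g(x) = -4x^3 - (45/2)x^2 - 54x - 103/2

order-1 term: -24x^2 - 6x - 5/2
order-2 term: -48x - 18
order-3 term: -32
the series for exp(Δ + D) f terminates at order 3
exp(Δ + D) f = -4x^3 - (45/2)x^2 - 54x - 103/2


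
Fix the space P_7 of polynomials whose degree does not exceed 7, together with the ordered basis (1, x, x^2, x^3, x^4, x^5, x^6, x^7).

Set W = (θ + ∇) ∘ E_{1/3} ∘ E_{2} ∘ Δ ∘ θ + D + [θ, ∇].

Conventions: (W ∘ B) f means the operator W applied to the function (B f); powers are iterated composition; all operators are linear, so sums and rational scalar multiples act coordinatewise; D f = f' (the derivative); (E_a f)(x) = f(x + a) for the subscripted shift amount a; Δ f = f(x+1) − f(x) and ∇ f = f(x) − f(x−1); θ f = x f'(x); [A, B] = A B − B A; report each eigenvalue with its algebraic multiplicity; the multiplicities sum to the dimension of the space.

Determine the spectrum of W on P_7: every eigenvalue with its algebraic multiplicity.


λ = 0 (multiplicity 8)

image of 1: 0
image of x: 0
image of x^2: 4x + 6
image of x^3: 18x^2 + 75x + 39
image of x^4: 48x^3 + 332x^2 + (1804/3)x + 820/3
image of x^5: 100x^4 + 970x^3 + (9310/3)x^2 + (109315/27)x + 37315/27
image of x^6: 180x^5 + 2250x^4 + 10380x^3 + (69020/3)x^2 + (200534/9)x + 57002/9
image of x^7: 294x^6 + 4501x^5 + (81515/3)x^4 + (770315/9)x^3 + (3815833/27)x^2 + (8992991/81)x + 2169251/81
the matrix is upper triangular; its diagonal is (0, 0, 0, 0, 0, 0, 0, 0)
for a triangular matrix the eigenvalues are the diagonal entries, with algebraic multiplicity their repetition count


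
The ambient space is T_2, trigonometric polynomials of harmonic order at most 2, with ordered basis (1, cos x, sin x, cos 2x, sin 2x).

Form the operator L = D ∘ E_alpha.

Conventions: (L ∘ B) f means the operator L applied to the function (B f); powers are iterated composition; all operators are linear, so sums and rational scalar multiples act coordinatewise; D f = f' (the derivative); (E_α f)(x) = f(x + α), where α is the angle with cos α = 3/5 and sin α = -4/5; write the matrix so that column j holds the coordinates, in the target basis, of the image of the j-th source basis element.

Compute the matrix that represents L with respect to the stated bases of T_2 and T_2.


image of 1: 0
image of cos x: (4/5)cos x - (3/5)sin x
image of sin x: (3/5)cos x + (4/5)sin x
image of cos 2x: (48/25)cos 2x + (14/25)sin 2x
image of sin 2x: -(14/25)cos 2x + (48/25)sin 2x
each image's coordinates form column j of the matrix

the matrix is [[0, 0, 0, 0, 0]; [0, 4/5, 3/5, 0, 0]; [0, -3/5, 4/5, 0, 0]; [0, 0, 0, 48/25, -14/25]; [0, 0, 0, 14/25, 48/25]] (rows listed top to bottom)


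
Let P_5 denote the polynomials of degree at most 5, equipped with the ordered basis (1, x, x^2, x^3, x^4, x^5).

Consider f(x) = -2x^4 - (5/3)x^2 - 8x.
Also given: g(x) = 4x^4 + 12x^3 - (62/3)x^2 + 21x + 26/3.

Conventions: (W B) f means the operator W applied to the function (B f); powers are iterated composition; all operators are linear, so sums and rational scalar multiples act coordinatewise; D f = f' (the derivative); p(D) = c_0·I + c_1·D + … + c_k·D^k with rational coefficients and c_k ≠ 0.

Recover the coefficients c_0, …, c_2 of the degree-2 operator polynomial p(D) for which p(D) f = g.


c_0 = -2, c_1 = -3/2, c_2 = 1

D^0 f = -2x^4 - (5/3)x^2 - 8x
D^1 f = -8x^3 - (10/3)x - 8
D^2 f = -24x^2 - 10/3
matching coefficients of g against c_0 f + c_1 Df + … from the top degree down determines the c_i
solution: c_0 = -2, c_1 = -3/2, c_2 = 1


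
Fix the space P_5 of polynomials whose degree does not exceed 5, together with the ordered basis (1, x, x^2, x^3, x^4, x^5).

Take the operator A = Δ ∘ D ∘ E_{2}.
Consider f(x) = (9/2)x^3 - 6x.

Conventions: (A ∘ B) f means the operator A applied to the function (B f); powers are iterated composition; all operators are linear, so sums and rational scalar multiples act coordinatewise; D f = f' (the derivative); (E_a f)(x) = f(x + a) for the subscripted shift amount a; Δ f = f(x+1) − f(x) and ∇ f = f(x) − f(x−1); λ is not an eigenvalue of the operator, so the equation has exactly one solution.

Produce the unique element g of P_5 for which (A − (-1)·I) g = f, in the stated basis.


write g with unknown coordinates in the stated basis and equate coefficients in (A − (-1)·I) g = f
solving from the highest basis element down gives g = (9/2)x^3 - 33x - 135/2
check: A g = 27x + 135/2
so A g − (-1)·g = (9/2)x^3 - 6x = f ✓

the image equals g(x) = (9/2)x^3 - 33x - 135/2


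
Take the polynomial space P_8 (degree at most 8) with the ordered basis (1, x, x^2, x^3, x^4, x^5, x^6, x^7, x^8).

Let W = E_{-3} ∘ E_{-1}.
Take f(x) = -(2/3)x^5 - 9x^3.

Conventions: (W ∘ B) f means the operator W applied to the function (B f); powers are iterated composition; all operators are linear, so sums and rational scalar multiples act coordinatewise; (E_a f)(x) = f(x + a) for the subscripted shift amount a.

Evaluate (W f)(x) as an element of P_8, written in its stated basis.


g(x) = -(2/3)x^5 + (40/3)x^4 - (347/3)x^3 + (1604/3)x^2 - (3856/3)x + 3776/3

E_{-1} f = -(2/3)x^5 + (10/3)x^4 - (47/3)x^3 + (101/3)x^2 - (91/3)x + 29/3
E_{-3} E_{-1} f = -(2/3)x^5 + (40/3)x^4 - (347/3)x^3 + (1604/3)x^2 - (3856/3)x + 3776/3


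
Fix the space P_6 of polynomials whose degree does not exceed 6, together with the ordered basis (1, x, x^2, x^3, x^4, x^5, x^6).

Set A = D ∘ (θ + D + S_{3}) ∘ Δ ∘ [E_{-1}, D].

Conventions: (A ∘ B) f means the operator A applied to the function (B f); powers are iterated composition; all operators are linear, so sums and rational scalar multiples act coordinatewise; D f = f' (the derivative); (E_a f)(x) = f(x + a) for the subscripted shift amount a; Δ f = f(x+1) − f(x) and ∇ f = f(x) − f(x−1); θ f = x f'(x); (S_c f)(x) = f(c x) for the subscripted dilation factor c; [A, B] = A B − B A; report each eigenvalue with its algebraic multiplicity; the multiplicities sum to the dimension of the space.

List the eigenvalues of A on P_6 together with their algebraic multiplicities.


image of 1: 0
image of x: 0
image of x^2: 0
image of x^3: 0
image of x^4: 0
image of x^5: 0
image of x^6: 0
the matrix is upper triangular; its diagonal is (0, 0, 0, 0, 0, 0, 0)
for a triangular matrix the eigenvalues are the diagonal entries, with algebraic multiplicity their repetition count

λ = 0 (multiplicity 7)


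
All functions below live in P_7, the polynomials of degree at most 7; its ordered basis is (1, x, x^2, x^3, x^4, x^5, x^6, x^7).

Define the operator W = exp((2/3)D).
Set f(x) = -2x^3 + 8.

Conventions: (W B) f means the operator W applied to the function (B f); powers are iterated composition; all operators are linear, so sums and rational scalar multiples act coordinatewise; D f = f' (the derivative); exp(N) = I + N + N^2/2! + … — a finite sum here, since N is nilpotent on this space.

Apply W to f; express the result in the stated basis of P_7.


the result is g(x) = -2x^3 - 4x^2 - (8/3)x + 200/27

order-1 term: -4x^2
order-2 term: -(8/3)x
order-3 term: -16/27
the series for exp((2/3)D) f terminates at order 3
exp((2/3)D) f = -2x^3 - 4x^2 - (8/3)x + 200/27


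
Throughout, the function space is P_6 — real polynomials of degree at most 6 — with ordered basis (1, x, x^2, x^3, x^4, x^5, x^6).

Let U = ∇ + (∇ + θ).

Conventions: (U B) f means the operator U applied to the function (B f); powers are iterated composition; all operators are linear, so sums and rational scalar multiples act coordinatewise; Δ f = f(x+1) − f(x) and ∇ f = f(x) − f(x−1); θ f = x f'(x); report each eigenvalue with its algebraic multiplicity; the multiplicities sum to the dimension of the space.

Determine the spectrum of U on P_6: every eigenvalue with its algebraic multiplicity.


λ = 0 (multiplicity 1), λ = 1 (multiplicity 1), λ = 2 (multiplicity 1), λ = 3 (multiplicity 1), λ = 4 (multiplicity 1), λ = 5 (multiplicity 1), λ = 6 (multiplicity 1)

image of 1: 0
image of x: x + 2
image of x^2: 2x^2 + 4x - 2
image of x^3: 3x^3 + 6x^2 - 6x + 2
image of x^4: 4x^4 + 8x^3 - 12x^2 + 8x - 2
image of x^5: 5x^5 + 10x^4 - 20x^3 + 20x^2 - 10x + 2
image of x^6: 6x^6 + 12x^5 - 30x^4 + 40x^3 - 30x^2 + 12x - 2
the matrix is upper triangular; its diagonal is (0, 1, 2, 3, 4, 5, 6)
for a triangular matrix the eigenvalues are the diagonal entries, with algebraic multiplicity their repetition count


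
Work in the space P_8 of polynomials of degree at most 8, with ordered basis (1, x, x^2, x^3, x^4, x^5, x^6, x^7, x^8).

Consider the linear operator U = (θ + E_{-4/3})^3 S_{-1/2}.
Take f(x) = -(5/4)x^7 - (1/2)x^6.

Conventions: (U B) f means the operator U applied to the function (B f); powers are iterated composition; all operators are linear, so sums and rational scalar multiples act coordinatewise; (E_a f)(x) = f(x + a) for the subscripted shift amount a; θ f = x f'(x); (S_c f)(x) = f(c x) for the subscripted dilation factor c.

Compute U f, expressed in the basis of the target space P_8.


g(x) = 5x^7 - (217/12)x^6 + (1853/24)x^5 - (1875/8)x^4 + (40940/81)x^3 - (61690/81)x^2 + (174896/243)x - 701536/2187

S_{-1/2} f = (5/512)x^7 - (1/128)x^6
θ S_{-1/2} f = (35/512)x^7 - (3/64)x^6
E_{-4/3} S_{-1/2} f = (5/512)x^7 - (19/192)x^6 + (41/96)x^5 - (55/54)x^4 + (235/162)x^3 - (100/81)x^2 + (424/729)x - 256/2187
(θ + E_{-4/3}) S_{-1/2} f = (5/64)x^7 - (7/48)x^6 + (41/96)x^5 - (55/54)x^4 + (235/162)x^3 - (100/81)x^2 + (424/729)x - 256/2187
θ (θ + E_{-4/3}) S_{-1/2} f = (35/64)x^7 - (7/8)x^6 + (205/96)x^5 - (110/27)x^4 + (235/54)x^3 - (200/81)x^2 + (424/729)x
E_{-4/3} (θ + E_{-4/3}) S_{-1/2} f = (5/64)x^7 - (7/8)x^6 + (433/96)x^5 - (1025/72)x^4 + (4865/162)x^3 - (1130/27)x^2 + (25352/729)x - 9440/729
(θ + E_{-4/3}) (θ + E_{-4/3}) S_{-1/2} f = (5/8)x^7 - (7/4)x^6 + (319/48)x^5 - (3955/216)x^4 + (2785/81)x^3 - (3590/81)x^2 + (2864/81)x - 9440/729
θ (θ + E_{-4/3}) (θ + E_{-4/3}) S_{-1/2} f = (35/8)x^7 - (21/2)x^6 + (1595/48)x^5 - (3955/54)x^4 + (2785/27)x^3 - (7180/81)x^2 + (2864/81)x
E_{-4/3} (θ + E_{-4/3}) (θ + E_{-4/3}) S_{-1/2} f = (5/8)x^7 - (91/12)x^6 + (2111/48)x^5 - (34805/216)x^4 + (32585/81)x^3 - (18170/27)x^2 + (166304/243)x - 701536/2187
(θ + E_{-4/3}) (θ + E_{-4/3}) (θ + E_{-4/3}) S_{-1/2} f = 5x^7 - (217/12)x^6 + (1853/24)x^5 - (1875/8)x^4 + (40940/81)x^3 - (61690/81)x^2 + (174896/243)x - 701536/2187


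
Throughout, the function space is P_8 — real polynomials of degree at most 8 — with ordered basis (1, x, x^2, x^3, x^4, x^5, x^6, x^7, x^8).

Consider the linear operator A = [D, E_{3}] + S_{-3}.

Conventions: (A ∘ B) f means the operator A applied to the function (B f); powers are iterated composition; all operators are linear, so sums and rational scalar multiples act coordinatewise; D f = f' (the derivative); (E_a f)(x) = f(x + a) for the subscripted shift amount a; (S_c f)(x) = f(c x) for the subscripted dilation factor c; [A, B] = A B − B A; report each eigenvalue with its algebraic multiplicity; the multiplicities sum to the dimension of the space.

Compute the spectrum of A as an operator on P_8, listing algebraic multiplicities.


image of 1: 1
image of x: -3x
image of x^2: 9x^2
image of x^3: -27x^3
image of x^4: 81x^4
image of x^5: -243x^5
image of x^6: 729x^6
image of x^7: -2187x^7
image of x^8: 6561x^8
the matrix is upper triangular; its diagonal is (1, -3, 9, -27, 81, -243, 729, -2187, 6561)
for a triangular matrix the eigenvalues are the diagonal entries, with algebraic multiplicity their repetition count

λ = -2187 (multiplicity 1), λ = -243 (multiplicity 1), λ = -27 (multiplicity 1), λ = -3 (multiplicity 1), λ = 1 (multiplicity 1), λ = 9 (multiplicity 1), λ = 81 (multiplicity 1), λ = 729 (multiplicity 1), λ = 6561 (multiplicity 1)


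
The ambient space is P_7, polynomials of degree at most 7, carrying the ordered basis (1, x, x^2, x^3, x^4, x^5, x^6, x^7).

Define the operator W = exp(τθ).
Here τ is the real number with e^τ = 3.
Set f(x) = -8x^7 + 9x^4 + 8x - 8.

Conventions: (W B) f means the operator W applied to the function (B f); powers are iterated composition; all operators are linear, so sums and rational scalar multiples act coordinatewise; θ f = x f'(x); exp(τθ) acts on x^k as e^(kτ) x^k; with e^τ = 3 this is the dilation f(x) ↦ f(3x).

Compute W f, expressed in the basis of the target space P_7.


g(x) = -17496x^7 + 729x^4 + 24x - 8

exp(τθ) x^k = e^(kτ) x^k; with e^τ = 3 this sends x^k to 3^k x^k
x ↦ 3 x
x^4 ↦ 81 x^4
x^7 ↦ 2187 x^7
applying this coordinatewise to f: exp(τθ) f = -17496x^7 + 729x^4 + 24x - 8


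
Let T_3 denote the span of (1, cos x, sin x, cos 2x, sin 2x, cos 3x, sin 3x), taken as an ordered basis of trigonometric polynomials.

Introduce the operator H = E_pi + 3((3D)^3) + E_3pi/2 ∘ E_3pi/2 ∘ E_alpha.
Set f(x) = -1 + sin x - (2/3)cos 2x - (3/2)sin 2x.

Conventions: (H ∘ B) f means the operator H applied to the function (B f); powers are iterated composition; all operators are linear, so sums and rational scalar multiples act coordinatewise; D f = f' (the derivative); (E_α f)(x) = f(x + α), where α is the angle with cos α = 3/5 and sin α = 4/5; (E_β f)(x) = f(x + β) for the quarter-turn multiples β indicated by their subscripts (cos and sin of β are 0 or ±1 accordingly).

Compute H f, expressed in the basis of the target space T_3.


E_pi f = -1 - sin x - (2/3)cos 2x - (3/2)sin 2x
D f = cos x - 3cos 2x + (4/3)sin 2x
(3D) f = 3cos x - 9cos 2x + 4sin 2x
D (3D) f = -3sin x + 8cos 2x + 18sin 2x
(3D) (3D) f = -9sin x + 24cos 2x + 54sin 2x
D (3D) (3D) f = -9cos x + 108cos 2x - 48sin 2x
(3D) (3D) (3D) f = -27cos x + 324cos 2x - 144sin 2x
(3((3D)^3)) f = -81cos x + 972cos 2x - 432sin 2x
E_alpha f = -1 + (4/5)cos x + (3/5)sin x - (94/75)cos 2x + (53/50)sin 2x
E_3pi/2 E_alpha f = -1 - (3/5)cos x + (4/5)sin x + (94/75)cos 2x - (53/50)sin 2x
E_3pi/2 E_3pi/2 E_alpha f = -1 - (4/5)cos x - (3/5)sin x - (94/75)cos 2x + (53/50)sin 2x
(E_pi + 3((3D)^3) + E_3pi/2 ∘ E_3pi/2 ∘ E_alpha) f = -2 - (409/5)cos x - (8/5)sin x + (24252/25)cos 2x - (10811/25)sin 2x

g(x) = -2 - (409/5)cos x - (8/5)sin x + (24252/25)cos 2x - (10811/25)sin 2x


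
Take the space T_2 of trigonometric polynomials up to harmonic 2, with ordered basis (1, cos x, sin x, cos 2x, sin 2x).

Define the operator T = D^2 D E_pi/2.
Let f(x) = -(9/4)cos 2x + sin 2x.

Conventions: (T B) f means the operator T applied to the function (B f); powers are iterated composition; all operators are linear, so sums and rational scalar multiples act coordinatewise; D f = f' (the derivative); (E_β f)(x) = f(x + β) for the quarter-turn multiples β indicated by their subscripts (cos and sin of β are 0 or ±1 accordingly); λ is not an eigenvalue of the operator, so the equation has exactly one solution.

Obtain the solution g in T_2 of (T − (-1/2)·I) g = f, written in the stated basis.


write g with unknown coordinates in the stated basis and equate coefficients in (T − (-1/2)·I) g = f
solving from the highest basis element down gives g = -(73/514)cos 2x - (70/257)sin 2x
check: T g = -(560/257)cos 2x + (292/257)sin 2x
so T g − (-1/2)·g = -(9/4)cos 2x + sin 2x = f ✓

g(x) = -(73/514)cos 2x - (70/257)sin 2x


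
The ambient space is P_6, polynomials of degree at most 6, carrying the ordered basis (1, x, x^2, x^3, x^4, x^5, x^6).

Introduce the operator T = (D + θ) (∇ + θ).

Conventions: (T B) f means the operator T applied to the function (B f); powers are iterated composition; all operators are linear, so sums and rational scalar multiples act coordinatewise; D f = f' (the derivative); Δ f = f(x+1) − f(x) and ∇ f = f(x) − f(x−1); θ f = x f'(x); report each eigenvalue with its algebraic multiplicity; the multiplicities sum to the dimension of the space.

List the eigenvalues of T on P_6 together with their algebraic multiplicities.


image of 1: 0
image of x: x + 1
image of x^2: 4x^2 + 6x + 2
image of x^3: 9x^3 + 15x^2 + 3x - 3
image of x^4: 16x^4 + 28x^3 - 8x + 4
image of x^5: 25x^5 + 45x^4 - 10x^3 - 10x^2 + 15x - 5
image of x^6: 36x^6 + 66x^5 - 30x^4 + 30x^2 - 24x + 6
the matrix is upper triangular; its diagonal is (0, 1, 4, 9, 16, 25, 36)
for a triangular matrix the eigenvalues are the diagonal entries, with algebraic multiplicity their repetition count

λ = 0 (multiplicity 1), λ = 1 (multiplicity 1), λ = 4 (multiplicity 1), λ = 9 (multiplicity 1), λ = 16 (multiplicity 1), λ = 25 (multiplicity 1), λ = 36 (multiplicity 1)


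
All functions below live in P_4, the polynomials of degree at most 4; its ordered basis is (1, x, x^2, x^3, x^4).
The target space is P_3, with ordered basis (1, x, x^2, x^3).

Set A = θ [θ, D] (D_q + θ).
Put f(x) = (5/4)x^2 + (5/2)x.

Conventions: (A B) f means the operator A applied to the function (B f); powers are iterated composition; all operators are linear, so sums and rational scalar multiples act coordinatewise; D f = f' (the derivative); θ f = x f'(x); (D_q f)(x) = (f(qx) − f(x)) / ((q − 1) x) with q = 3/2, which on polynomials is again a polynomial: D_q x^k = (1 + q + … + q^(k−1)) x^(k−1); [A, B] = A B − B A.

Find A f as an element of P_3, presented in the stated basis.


D_q f = (25/8)x + 5/2
θ f = (5/2)x^2 + (5/2)x
(D_q + θ) f = (5/2)x^2 + (45/8)x + 5/2
D (D_q + θ) f = 5x + 45/8
θ D (D_q + θ) f = 5x
θ (D_q + θ) f = 5x^2 + (45/8)x
D θ (D_q + θ) f = 10x + 45/8
[θ, D] (D_q + θ) f = -5x - 45/8
θ [θ, D] (D_q + θ) f = -5x

the result is g(x) = -5x
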